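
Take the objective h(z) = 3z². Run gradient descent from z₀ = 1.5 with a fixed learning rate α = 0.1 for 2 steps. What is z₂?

0.24

h′(z) = 6z
Step 1: h′(1.5) = 9; z₁ = 1.5 − 0.1·9 = 0.6
Step 2: h′(0.6) = 3.6; z₂ = 0.6 − 0.1·3.6 = 0.24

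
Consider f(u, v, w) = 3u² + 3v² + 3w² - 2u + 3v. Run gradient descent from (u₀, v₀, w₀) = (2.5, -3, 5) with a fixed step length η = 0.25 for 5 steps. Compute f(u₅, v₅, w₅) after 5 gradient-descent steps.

∇f = (6u - 2, 6v + 3, 6w)
(u₁, v₁, w₁) = (2.5, -3, 5) − 0.25·(13, -15, 30) = (-0.75, 0.75, -2.5)
(u₂, v₂, w₂) = (-0.75, 0.75, -2.5) − 0.25·(-6.5, 7.5, -15) = (0.875, -1.125, 1.25)
(u₃, v₃, w₃) = (0.875, -1.125, 1.25) − 0.25·(3.25, -3.75, 7.5) = (0.0625, -0.1875, -0.625)
(u₄, v₄, w₄) = (0.0625, -0.1875, -0.625) − 0.25·(-1.625, 1.875, -3.75) = (0.46875, -0.65625, 0.3125)
(u₅, v₅, w₅) = (0.46875, -0.65625, 0.3125) − 0.25·(0.8125, -0.9375, 1.875) = (0.265625, -0.421875, -0.15625)
f(0.265625, -0.421875, -0.15625) = -0.97802734375

-0.97802734375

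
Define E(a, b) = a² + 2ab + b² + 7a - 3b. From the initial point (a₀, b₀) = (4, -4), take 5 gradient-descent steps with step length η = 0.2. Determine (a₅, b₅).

(-1.49984, 0.50016)

∇E = (2a + 2b + 7, 2a + 2b - 3)
(a₁, b₁) = (4, -4) − 0.2·(7, -3) = (2.6, -3.4)
(a₂, b₂) = (2.6, -3.4) − 0.2·(5.4, -4.6) = (1.52, -2.48)
(a₃, b₃) = (1.52, -2.48) − 0.2·(5.08, -4.92) = (0.504, -1.496)
(a₄, b₄) = (0.504, -1.496) − 0.2·(5.016, -4.984) = (-0.4992, -0.4992)
(a₅, b₅) = (-0.4992, -0.4992) − 0.2·(5.0032, -4.9968) = (-1.49984, 0.50016)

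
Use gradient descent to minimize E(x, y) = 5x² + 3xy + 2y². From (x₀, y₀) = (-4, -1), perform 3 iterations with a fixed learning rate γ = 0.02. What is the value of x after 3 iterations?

-1.950728

∇E = (10x + 3y, 3x + 4y)
Step 1: at (-4, -1), ∇E = (-43, -16) → (-4, -1) − 0.02·(-43, -16) = (-3.14, -0.68)
Step 2: at (-3.14, -0.68), ∇E = (-33.44, -12.14) → (-3.14, -0.68) − 0.02·(-33.44, -12.14) = (-2.4712, -0.4372)
Step 3: at (-2.4712, -0.4372), ∇E = (-26.0236, -9.1624) → (-2.4712, -0.4372) − 0.02·(-26.0236, -9.1624) = (-1.950728, -0.253952)
x = -1.950728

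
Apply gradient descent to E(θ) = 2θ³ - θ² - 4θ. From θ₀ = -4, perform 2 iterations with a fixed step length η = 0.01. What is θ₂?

E′(θ) = 6θ² - 2θ - 4
Step 1: E′(-4) = 100; θ₁ = -4 − 0.01·100 = -5
Step 2: E′(-5) = 156; θ₂ = -5 − 0.01·156 = -6.56

-6.56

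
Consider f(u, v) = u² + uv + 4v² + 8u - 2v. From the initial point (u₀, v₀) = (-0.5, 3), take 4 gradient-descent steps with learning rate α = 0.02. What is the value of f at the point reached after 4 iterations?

∇f = (2u + v + 8, u + 8v - 2)
Step 1: at (-0.5, 3), ∇f = (10, 21.5) → (-0.5, 3) − 0.02·(10, 21.5) = (-0.7, 2.57)
Step 2: at (-0.7, 2.57), ∇f = (9.17, 17.86) → (-0.7, 2.57) − 0.02·(9.17, 17.86) = (-0.8834, 2.2128)
Step 3: at (-0.8834, 2.2128), ∇f = (8.446, 14.819) → (-0.8834, 2.2128) − 0.02·(8.446, 14.819) = (-1.05232, 1.91642)
Step 4: at (-1.05232, 1.91642), ∇f = (7.81178, 12.27904) → (-1.05232, 1.91642) − 0.02·(7.81178, 12.27904) = (-1.2085556, 1.6708392)
f(-1.2085556, 1.6708392) = -2.4020041045416

-2.4020041045416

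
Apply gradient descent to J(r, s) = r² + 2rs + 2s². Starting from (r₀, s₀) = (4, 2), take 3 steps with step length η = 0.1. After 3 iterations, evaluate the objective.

∇J = (2r + 2s, 2r + 4s)
(r₁, s₁) = (4, 2) − 0.1·(12, 16) = (2.8, 0.4)
(r₂, s₂) = (2.8, 0.4) − 0.1·(6.4, 7.2) = (2.16, -0.32)
(r₃, s₃) = (2.16, -0.32) − 0.1·(3.68, 3.04) = (1.792, -0.624)
J(1.792, -0.624) = 1.7536

1.7536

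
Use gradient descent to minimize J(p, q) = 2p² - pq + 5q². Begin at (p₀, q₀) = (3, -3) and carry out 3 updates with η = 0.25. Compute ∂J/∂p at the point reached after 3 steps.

-20.484375

∇J = (4p - q, -p + 10q)
Step 1: at (3, -3), ∇J = (15, -33) → (3, -3) − 0.25·(15, -33) = (-0.75, 5.25)
Step 2: at (-0.75, 5.25), ∇J = (-8.25, 53.25) → (-0.75, 5.25) − 0.25·(-8.25, 53.25) = (1.3125, -8.0625)
Step 3: at (1.3125, -8.0625), ∇J = (13.3125, -81.9375) → (1.3125, -8.0625) − 0.25·(13.3125, -81.9375) = (-2.015625, 12.421875)
∂J/∂p at (-2.015625, 12.421875) = -20.484375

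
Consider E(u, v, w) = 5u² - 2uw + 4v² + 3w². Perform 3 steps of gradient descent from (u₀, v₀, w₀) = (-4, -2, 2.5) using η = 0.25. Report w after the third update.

∇E = (10u - 2w, 8v, -2u + 6w)
Step 1: at (-4, -2, 2.5), ∇E = (-45, -16, 23) → (-4, -2, 2.5) − 0.25·(-45, -16, 23) = (7.25, 2, -3.25)
Step 2: at (7.25, 2, -3.25), ∇E = (79, 16, -34) → (7.25, 2, -3.25) − 0.25·(79, 16, -34) = (-12.5, -2, 5.25)
Step 3: at (-12.5, -2, 5.25), ∇E = (-135.5, -16, 56.5) → (-12.5, -2, 5.25) − 0.25·(-135.5, -16, 56.5) = (21.375, 2, -8.875)
w = -8.875

-8.875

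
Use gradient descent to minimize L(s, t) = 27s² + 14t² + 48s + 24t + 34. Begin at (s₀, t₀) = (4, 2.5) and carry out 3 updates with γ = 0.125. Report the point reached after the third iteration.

(-930.3125, -53.3125)

∇L = (54s + 48, 28t + 24)
(s₁, t₁) = (4, 2.5) − 0.125·(264, 94) = (-29, -9.25)
(s₂, t₂) = (-29, -9.25) − 0.125·(-1518, -235) = (160.75, 20.125)
(s₃, t₃) = (160.75, 20.125) − 0.125·(8728.5, 587.5) = (-930.3125, -53.3125)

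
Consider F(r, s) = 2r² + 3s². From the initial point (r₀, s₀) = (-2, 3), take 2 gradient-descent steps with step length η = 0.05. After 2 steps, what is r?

∇F = (4r, 6s)
Step 1: at (-2, 3), ∇F = (-8, 18) → (-2, 3) − 0.05·(-8, 18) = (-1.6, 2.1)
Step 2: at (-1.6, 2.1), ∇F = (-6.4, 12.6) → (-1.6, 2.1) − 0.05·(-6.4, 12.6) = (-1.28, 1.47)
r = -1.28

-1.28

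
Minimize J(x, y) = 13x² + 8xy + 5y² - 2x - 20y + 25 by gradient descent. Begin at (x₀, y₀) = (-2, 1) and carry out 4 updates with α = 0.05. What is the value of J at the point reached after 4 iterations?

∇J = (26x + 8y - 2, 8x + 10y - 20)
(x₁, y₁) = (-2, 1) − 0.05·(-46, -26) = (0.3, 2.3)
(x₂, y₂) = (0.3, 2.3) − 0.05·(24.2, 5.4) = (-0.91, 2.03)
(x₃, y₃) = (-0.91, 2.03) − 0.05·(-9.42, -6.98) = (-0.439, 2.379)
(x₄, y₄) = (-0.439, 2.379) − 0.05·(5.618, 0.278) = (-0.7199, 2.3651)
J(-0.7199, 2.3651) = 0.22253426

0.22253426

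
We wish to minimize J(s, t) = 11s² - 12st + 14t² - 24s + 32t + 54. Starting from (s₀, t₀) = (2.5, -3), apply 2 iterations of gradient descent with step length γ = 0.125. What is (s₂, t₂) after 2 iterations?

∇J = (22s - 12t - 24, -12s + 28t + 32)
(s₁, t₁) = (2.5, -3) − 0.125·(67, -82) = (-5.875, 7.25)
(s₂, t₂) = (-5.875, 7.25) − 0.125·(-240.25, 305.5) = (24.15625, -30.9375)

(24.15625, -30.9375)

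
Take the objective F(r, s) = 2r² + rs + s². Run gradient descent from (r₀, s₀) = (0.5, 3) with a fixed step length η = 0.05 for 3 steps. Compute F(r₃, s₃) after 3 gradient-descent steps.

∇F = (4r + s, r + 2s)
Step 1: at (0.5, 3), ∇F = (5, 6.5) → (0.5, 3) − 0.05·(5, 6.5) = (0.25, 2.675)
Step 2: at (0.25, 2.675), ∇F = (3.675, 5.6) → (0.25, 2.675) − 0.05·(3.675, 5.6) = (0.06625, 2.395)
Step 3: at (0.06625, 2.395), ∇F = (2.66, 4.85625) → (0.06625, 2.395) − 0.05·(2.66, 4.85625) = (-0.06675, 2.1521875)
F(-0.06675, 2.1521875) = 4.49716364453125

4.49716364453125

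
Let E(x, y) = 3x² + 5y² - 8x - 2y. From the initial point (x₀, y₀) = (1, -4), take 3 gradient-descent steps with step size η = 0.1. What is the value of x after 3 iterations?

1.312

∇E = (6x - 8, 10y - 2)
Step 1: at (1, -4), ∇E = (-2, -42) → (1, -4) − 0.1·(-2, -42) = (1.2, 0.2)
Step 2: at (1.2, 0.2), ∇E = (-0.8, 0) → (1.2, 0.2) − 0.1·(-0.8, 0) = (1.28, 0.2)
Step 3: at (1.28, 0.2), ∇E = (-0.32, 0) → (1.28, 0.2) − 0.1·(-0.32, 0) = (1.312, 0.2)
x = 1.312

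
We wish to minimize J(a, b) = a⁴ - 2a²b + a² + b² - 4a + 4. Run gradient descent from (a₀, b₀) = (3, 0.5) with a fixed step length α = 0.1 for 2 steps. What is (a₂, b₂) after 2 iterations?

(150.0576, 12.712)

∇J = (4a³ - 4ab + 2a - 4, -2a² + 2b)
(a₁, b₁) = (3, 0.5) − 0.1·(104, -17) = (-7.4, 2.2)
(a₂, b₂) = (-7.4, 2.2) − 0.1·(-1574.576, -105.12) = (150.0576, 12.712)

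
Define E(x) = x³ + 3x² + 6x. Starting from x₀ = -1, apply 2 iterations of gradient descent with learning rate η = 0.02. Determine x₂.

E′(x) = 3x² + 6x + 6
x₁ = -1 − 0.02·3 = -1.06
x₂ = -1.06 − 0.02·3.0108 = -1.120216

-1.120216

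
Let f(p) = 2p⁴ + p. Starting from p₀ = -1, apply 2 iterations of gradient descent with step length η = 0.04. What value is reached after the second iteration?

f′(p) = 8p³ + 1
Step 1: f′(-1) = -7; p₁ = -1 − 0.04·(-7) = -0.72
Step 2: f′(-0.72) = -1.985984; p₂ = -0.72 − 0.04·(-1.985984) = -0.64056064

-0.64056064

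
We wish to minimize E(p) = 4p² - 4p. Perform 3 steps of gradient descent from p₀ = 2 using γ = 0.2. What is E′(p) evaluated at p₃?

-2.592

E′(p) = 8p - 4
p₁ = 2 − 0.2·12 = -0.4
p₂ = -0.4 − 0.2·(-7.2) = 1.04
p₃ = 1.04 − 0.2·4.32 = 0.176
E′(p) at (0.176) = -2.592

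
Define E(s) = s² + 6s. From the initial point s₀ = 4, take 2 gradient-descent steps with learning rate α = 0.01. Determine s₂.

3.7228

E′(s) = 2s + 6
s₁ = 4 − 0.01·14 = 3.86
s₂ = 3.86 − 0.01·13.72 = 3.7228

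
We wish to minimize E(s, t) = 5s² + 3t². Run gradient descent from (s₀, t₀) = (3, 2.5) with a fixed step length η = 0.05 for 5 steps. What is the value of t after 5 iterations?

∇E = (10s, 6t)
Step 1: at (3, 2.5), ∇E = (30, 15) → (3, 2.5) − 0.05·(30, 15) = (1.5, 1.75)
Step 2: at (1.5, 1.75), ∇E = (15, 10.5) → (1.5, 1.75) − 0.05·(15, 10.5) = (0.75, 1.225)
Step 3: at (0.75, 1.225), ∇E = (7.5, 7.35) → (0.75, 1.225) − 0.05·(7.5, 7.35) = (0.375, 0.8575)
Step 4: at (0.375, 0.8575), ∇E = (3.75, 5.145) → (0.375, 0.8575) − 0.05·(3.75, 5.145) = (0.1875, 0.60025)
Step 5: at (0.1875, 0.60025), ∇E = (1.875, 3.6015) → (0.1875, 0.60025) − 0.05·(1.875, 3.6015) = (0.09375, 0.420175)
t = 0.420175

0.420175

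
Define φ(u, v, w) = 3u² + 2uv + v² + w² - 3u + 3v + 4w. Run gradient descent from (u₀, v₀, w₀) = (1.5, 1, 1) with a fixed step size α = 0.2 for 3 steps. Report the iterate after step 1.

(-0.1, -0.6, -0.2)

∇φ = (6u + 2v - 3, 2u + 2v + 3, 2w + 4)
(u₁, v₁, w₁) = (1.5, 1, 1) − 0.2·(8, 8, 6) = (-0.1, -0.6, -0.2)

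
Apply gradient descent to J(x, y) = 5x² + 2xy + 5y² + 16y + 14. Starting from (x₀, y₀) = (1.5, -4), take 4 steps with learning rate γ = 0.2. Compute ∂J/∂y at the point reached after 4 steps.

-28.7056

∇J = (10x + 2y, 2x + 10y + 16)
(x₁, y₁) = (1.5, -4) − 0.2·(7, -21) = (0.1, 0.2)
(x₂, y₂) = (0.1, 0.2) − 0.2·(1.4, 18.2) = (-0.18, -3.44)
(x₃, y₃) = (-0.18, -3.44) − 0.2·(-8.68, -18.76) = (1.556, 0.312)
(x₄, y₄) = (1.556, 0.312) − 0.2·(16.184, 22.232) = (-1.6808, -4.1344)
∂J/∂y at (-1.6808, -4.1344) = -28.7056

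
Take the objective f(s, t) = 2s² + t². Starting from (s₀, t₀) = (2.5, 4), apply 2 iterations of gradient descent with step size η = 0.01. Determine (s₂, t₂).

∇f = (4s, 2t)
(s₁, t₁) = (2.5, 4) − 0.01·(10, 8) = (2.4, 3.92)
(s₂, t₂) = (2.4, 3.92) − 0.01·(9.6, 7.84) = (2.304, 3.8416)

(2.304, 3.8416)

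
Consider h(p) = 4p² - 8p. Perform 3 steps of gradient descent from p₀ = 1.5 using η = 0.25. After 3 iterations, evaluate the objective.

h′(p) = 8p - 8
p₁ = 1.5 − 0.25·4 = 0.5
p₂ = 0.5 − 0.25·(-4) = 1.5
p₃ = 1.5 − 0.25·4 = 0.5
h(0.5) = -3

-3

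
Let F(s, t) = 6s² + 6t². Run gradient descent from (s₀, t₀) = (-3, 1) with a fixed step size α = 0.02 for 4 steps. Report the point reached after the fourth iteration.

∇F = (12s, 12t)
(s₁, t₁) = (-3, 1) − 0.02·(-36, 12) = (-2.28, 0.76)
(s₂, t₂) = (-2.28, 0.76) − 0.02·(-27.36, 9.12) = (-1.7328, 0.5776)
(s₃, t₃) = (-1.7328, 0.5776) − 0.02·(-20.7936, 6.9312) = (-1.316928, 0.438976)
(s₄, t₄) = (-1.316928, 0.438976) − 0.02·(-15.803136, 5.267712) = (-1.00086528, 0.33362176)

(-1.00086528, 0.33362176)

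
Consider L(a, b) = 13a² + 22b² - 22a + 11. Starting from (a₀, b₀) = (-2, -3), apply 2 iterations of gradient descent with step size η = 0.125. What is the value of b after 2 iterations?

∇L = (26a - 22, 44b)
(a₁, b₁) = (-2, -3) − 0.125·(-74, -132) = (7.25, 13.5)
(a₂, b₂) = (7.25, 13.5) − 0.125·(166.5, 594) = (-13.5625, -60.75)
b = -60.75

-60.75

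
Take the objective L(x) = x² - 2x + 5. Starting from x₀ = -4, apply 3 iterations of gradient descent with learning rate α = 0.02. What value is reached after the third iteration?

-3.42368

L′(x) = 2x - 2
Step 1: L′(-4) = -10; x₁ = -4 − 0.02·(-10) = -3.8
Step 2: L′(-3.8) = -9.6; x₂ = -3.8 − 0.02·(-9.6) = -3.608
Step 3: L′(-3.608) = -9.216; x₃ = -3.608 − 0.02·(-9.216) = -3.42368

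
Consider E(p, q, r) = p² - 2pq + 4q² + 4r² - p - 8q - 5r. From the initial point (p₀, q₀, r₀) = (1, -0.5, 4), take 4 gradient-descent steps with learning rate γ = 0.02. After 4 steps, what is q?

∇E = (2p - 2q - 1, -2p + 8q - 8, 8r - 5)
(p₁, q₁, r₁) = (1, -0.5, 4) − 0.02·(2, -14, 27) = (0.96, -0.22, 3.46)
(p₂, q₂, r₂) = (0.96, -0.22, 3.46) − 0.02·(1.36, -11.68, 22.68) = (0.9328, 0.0136, 3.0064)
(p₃, q₃, r₃) = (0.9328, 0.0136, 3.0064) − 0.02·(0.8384, -9.7568, 19.0512) = (0.916032, 0.208736, 2.625376)
(p₄, q₄, r₄) = (0.916032, 0.208736, 2.625376) − 0.02·(0.414592, -8.162176, 16.003008) = (0.90774016, 0.37197952, 2.30531584)
q = 0.37197952

0.37197952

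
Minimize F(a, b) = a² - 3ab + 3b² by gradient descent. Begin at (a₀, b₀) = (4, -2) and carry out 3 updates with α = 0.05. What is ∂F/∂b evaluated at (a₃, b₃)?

-5.37375

∇F = (2a - 3b, -3a + 6b)
Step 1: at (4, -2), ∇F = (14, -24) → (4, -2) − 0.05·(14, -24) = (3.3, -0.8)
Step 2: at (3.3, -0.8), ∇F = (9, -14.7) → (3.3, -0.8) − 0.05·(9, -14.7) = (2.85, -0.065)
Step 3: at (2.85, -0.065), ∇F = (5.895, -8.94) → (2.85, -0.065) − 0.05·(5.895, -8.94) = (2.55525, 0.382)
∂F/∂b at (2.55525, 0.382) = -5.37375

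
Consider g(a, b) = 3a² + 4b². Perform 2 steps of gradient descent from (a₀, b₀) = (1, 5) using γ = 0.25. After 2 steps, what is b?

5

∇g = (6a, 8b)
(a₁, b₁) = (1, 5) − 0.25·(6, 40) = (-0.5, -5)
(a₂, b₂) = (-0.5, -5) − 0.25·(-3, -40) = (0.25, 5)
b = 5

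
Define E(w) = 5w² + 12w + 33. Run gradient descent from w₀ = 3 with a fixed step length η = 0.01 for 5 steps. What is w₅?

E′(w) = 10w + 12
Step 1: E′(3) = 42; w₁ = 3 − 0.01·42 = 2.58
Step 2: E′(2.58) = 37.8; w₂ = 2.58 − 0.01·37.8 = 2.202
Step 3: E′(2.202) = 34.02; w₃ = 2.202 − 0.01·34.02 = 1.8618
Step 4: E′(1.8618) = 30.618; w₄ = 1.8618 − 0.01·30.618 = 1.55562
Step 5: E′(1.55562) = 27.5562; w₅ = 1.55562 − 0.01·27.5562 = 1.280058

1.280058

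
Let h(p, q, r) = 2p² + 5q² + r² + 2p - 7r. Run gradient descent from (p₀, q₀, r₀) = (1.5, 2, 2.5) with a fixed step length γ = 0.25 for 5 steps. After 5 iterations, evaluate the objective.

∇h = (4p + 2, 10q, 2r - 7)
(p₁, q₁, r₁) = (1.5, 2, 2.5) − 0.25·(8, 20, -2) = (-0.5, -3, 3)
(p₂, q₂, r₂) = (-0.5, -3, 3) − 0.25·(0, -30, -1) = (-0.5, 4.5, 3.25)
(p₃, q₃, r₃) = (-0.5, 4.5, 3.25) − 0.25·(0, 45, -0.5) = (-0.5, -6.75, 3.375)
(p₄, q₄, r₄) = (-0.5, -6.75, 3.375) − 0.25·(0, -67.5, -0.25) = (-0.5, 10.125, 3.4375)
(p₅, q₅, r₅) = (-0.5, 10.125, 3.4375) − 0.25·(0, 101.25, -0.125) = (-0.5, -15.1875, 3.46875)
h(-0.5, -15.1875, 3.46875) = 1140.5517578125

1140.5517578125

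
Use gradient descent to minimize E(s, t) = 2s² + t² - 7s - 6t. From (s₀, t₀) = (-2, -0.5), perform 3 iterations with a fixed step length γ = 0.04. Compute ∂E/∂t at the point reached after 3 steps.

-5.450816

∇E = (4s - 7, 2t - 6)
(s₁, t₁) = (-2, -0.5) − 0.04·(-15, -7) = (-1.4, -0.22)
(s₂, t₂) = (-1.4, -0.22) − 0.04·(-12.6, -6.44) = (-0.896, 0.0376)
(s₃, t₃) = (-0.896, 0.0376) − 0.04·(-10.584, -5.9248) = (-0.47264, 0.274592)
∂E/∂t at (-0.47264, 0.274592) = -5.450816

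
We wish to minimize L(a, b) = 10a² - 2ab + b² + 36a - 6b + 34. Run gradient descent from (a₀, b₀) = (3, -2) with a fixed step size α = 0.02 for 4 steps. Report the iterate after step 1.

(1, -1.68)

∇L = (20a - 2b + 36, -2a + 2b - 6)
Step 1: at (3, -2), ∇L = (100, -16) → (3, -2) − 0.02·(100, -16) = (1, -1.68)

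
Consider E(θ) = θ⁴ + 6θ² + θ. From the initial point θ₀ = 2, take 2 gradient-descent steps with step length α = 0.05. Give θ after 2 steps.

E′(θ) = 4θ³ + 12θ + 1
θ₁ = 2 − 0.05·57 = -0.85
θ₂ = -0.85 − 0.05·(-11.6565) = -0.267175

-0.267175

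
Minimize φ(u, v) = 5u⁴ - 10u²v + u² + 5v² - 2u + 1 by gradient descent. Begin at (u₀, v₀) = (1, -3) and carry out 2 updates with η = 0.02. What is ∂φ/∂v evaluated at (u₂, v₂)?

∇φ = (20u³ - 20uv + 2u - 2, -10u² + 10v)
Step 1: at (1, -3), ∇φ = (80, -40) → (1, -3) − 0.02·(80, -40) = (-0.6, -2.2)
Step 2: at (-0.6, -2.2), ∇φ = (-33.92, -25.6) → (-0.6, -2.2) − 0.02·(-33.92, -25.6) = (0.0784, -1.688)
∂φ/∂v at (0.0784, -1.688) = -16.9414656

-16.9414656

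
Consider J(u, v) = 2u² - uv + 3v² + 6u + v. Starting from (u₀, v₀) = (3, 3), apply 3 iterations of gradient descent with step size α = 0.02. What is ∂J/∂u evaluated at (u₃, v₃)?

12.474496

∇J = (4u - v + 6, -u + 6v + 1)
(u₁, v₁) = (3, 3) − 0.02·(15, 16) = (2.7, 2.68)
(u₂, v₂) = (2.7, 2.68) − 0.02·(14.12, 14.38) = (2.4176, 2.3924)
(u₃, v₃) = (2.4176, 2.3924) − 0.02·(13.278, 12.9368) = (2.15204, 2.133664)
∂J/∂u at (2.15204, 2.133664) = 12.474496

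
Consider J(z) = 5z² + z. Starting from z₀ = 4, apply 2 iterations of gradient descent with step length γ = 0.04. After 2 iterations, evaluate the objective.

J′(z) = 10z + 1
z₁ = 4 − 0.04·41 = 2.36
z₂ = 2.36 − 0.04·24.6 = 1.376
J(1.376) = 10.84288

10.84288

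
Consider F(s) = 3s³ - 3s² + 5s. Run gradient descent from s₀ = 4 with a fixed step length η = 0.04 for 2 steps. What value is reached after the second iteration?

-1.8

F′(s) = 9s² - 6s + 5
s₁ = 4 − 0.04·125 = -1
s₂ = -1 − 0.04·20 = -1.8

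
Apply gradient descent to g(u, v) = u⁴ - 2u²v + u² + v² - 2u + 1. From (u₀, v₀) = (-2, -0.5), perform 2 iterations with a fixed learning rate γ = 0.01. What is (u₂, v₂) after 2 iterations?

∇g = (4u³ - 4uv + 2u - 2, -2u² + 2v)
(u₁, v₁) = (-2, -0.5) − 0.01·(-42, -9) = (-1.58, -0.41)
(u₂, v₂) = (-1.58, -0.41) − 0.01·(-23.528448, -5.8128) = (-1.34471552, -0.351872)

(-1.34471552, -0.351872)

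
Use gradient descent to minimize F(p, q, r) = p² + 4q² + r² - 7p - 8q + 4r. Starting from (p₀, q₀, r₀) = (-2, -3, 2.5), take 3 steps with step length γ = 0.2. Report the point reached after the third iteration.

(2.312, 1.864, -1.028)

∇F = (2p - 7, 8q - 8, 2r + 4)
(p₁, q₁, r₁) = (-2, -3, 2.5) − 0.2·(-11, -32, 9) = (0.2, 3.4, 0.7)
(p₂, q₂, r₂) = (0.2, 3.4, 0.7) − 0.2·(-6.6, 19.2, 5.4) = (1.52, -0.44, -0.38)
(p₃, q₃, r₃) = (1.52, -0.44, -0.38) − 0.2·(-3.96, -11.52, 3.24) = (2.312, 1.864, -1.028)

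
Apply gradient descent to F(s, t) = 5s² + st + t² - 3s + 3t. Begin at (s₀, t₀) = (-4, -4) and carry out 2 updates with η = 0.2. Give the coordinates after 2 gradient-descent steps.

∇F = (10s + t - 3, s + 2t + 3)
(s₁, t₁) = (-4, -4) − 0.2·(-47, -9) = (5.4, -2.2)
(s₂, t₂) = (5.4, -2.2) − 0.2·(48.8, 4) = (-4.36, -3)

(-4.36, -3)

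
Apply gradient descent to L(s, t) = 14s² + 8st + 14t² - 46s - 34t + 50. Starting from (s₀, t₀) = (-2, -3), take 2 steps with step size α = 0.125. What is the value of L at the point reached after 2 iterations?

∇L = (28s + 8t - 46, 8s + 28t - 34)
Step 1: at (-2, -3), ∇L = (-126, -134) → (-2, -3) − 0.125·(-126, -134) = (13.75, 13.75)
Step 2: at (13.75, 13.75), ∇L = (449, 461) → (13.75, 13.75) − 0.125·(449, 461) = (-42.375, -43.875)
L(-42.375, -43.875) = 70453.8125

70453.8125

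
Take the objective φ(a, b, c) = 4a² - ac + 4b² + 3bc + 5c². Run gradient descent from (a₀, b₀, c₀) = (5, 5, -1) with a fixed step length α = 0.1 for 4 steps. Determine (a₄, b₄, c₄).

∇φ = (8a - c, 8b + 3c, -a + 3b + 10c)
(a₁, b₁, c₁) = (5, 5, -1) − 0.1·(41, 37, 0) = (0.9, 1.3, -1)
(a₂, b₂, c₂) = (0.9, 1.3, -1) − 0.1·(8.2, 7.4, -7) = (0.08, 0.56, -0.3)
(a₃, b₃, c₃) = (0.08, 0.56, -0.3) − 0.1·(0.94, 3.58, -1.4) = (-0.014, 0.202, -0.16)
(a₄, b₄, c₄) = (-0.014, 0.202, -0.16) − 0.1·(0.048, 1.136, -0.98) = (-0.0188, 0.0884, -0.062)

(-0.0188, 0.0884, -0.062)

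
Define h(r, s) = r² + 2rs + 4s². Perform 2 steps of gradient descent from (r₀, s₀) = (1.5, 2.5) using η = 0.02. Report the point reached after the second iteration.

(1.2048, 1.66)

∇h = (2r + 2s, 2r + 8s)
(r₁, s₁) = (1.5, 2.5) − 0.02·(8, 23) = (1.34, 2.04)
(r₂, s₂) = (1.34, 2.04) − 0.02·(6.76, 19) = (1.2048, 1.66)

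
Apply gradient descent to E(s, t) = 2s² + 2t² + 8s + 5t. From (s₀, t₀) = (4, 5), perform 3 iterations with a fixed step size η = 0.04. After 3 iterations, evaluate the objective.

∇E = (4s + 8, 4t + 5)
Step 1: at (4, 5), ∇E = (24, 25) → (4, 5) − 0.04·(24, 25) = (3.04, 4)
Step 2: at (3.04, 4), ∇E = (20.16, 21) → (3.04, 4) − 0.04·(20.16, 21) = (2.2336, 3.16)
Step 3: at (2.2336, 3.16), ∇E = (16.9344, 17.64) → (2.2336, 3.16) − 0.04·(16.9344, 17.64) = (1.556224, 2.4544)
E(1.556224, 2.4544) = 41.613616996352

41.613616996352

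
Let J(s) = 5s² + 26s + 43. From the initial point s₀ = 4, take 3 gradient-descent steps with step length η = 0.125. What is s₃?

J′(s) = 10s + 26
s₁ = 4 − 0.125·66 = -4.25
s₂ = -4.25 − 0.125·(-16.5) = -2.1875
s₃ = -2.1875 − 0.125·4.125 = -2.703125

-2.703125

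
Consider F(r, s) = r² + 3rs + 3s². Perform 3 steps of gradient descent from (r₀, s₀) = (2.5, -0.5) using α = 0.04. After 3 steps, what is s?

∇F = (2r + 3s, 3r + 6s)
Step 1: at (2.5, -0.5), ∇F = (3.5, 4.5) → (2.5, -0.5) − 0.04·(3.5, 4.5) = (2.36, -0.68)
Step 2: at (2.36, -0.68), ∇F = (2.68, 3) → (2.36, -0.68) − 0.04·(2.68, 3) = (2.2528, -0.8)
Step 3: at (2.2528, -0.8), ∇F = (2.1056, 1.9584) → (2.2528, -0.8) − 0.04·(2.1056, 1.9584) = (2.168576, -0.878336)
s = -0.878336

-0.878336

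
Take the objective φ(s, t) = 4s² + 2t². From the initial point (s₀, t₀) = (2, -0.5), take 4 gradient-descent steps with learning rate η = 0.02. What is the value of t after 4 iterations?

-0.35819648

∇φ = (8s, 4t)
Step 1: at (2, -0.5), ∇φ = (16, -2) → (2, -0.5) − 0.02·(16, -2) = (1.68, -0.46)
Step 2: at (1.68, -0.46), ∇φ = (13.44, -1.84) → (1.68, -0.46) − 0.02·(13.44, -1.84) = (1.4112, -0.4232)
Step 3: at (1.4112, -0.4232), ∇φ = (11.2896, -1.6928) → (1.4112, -0.4232) − 0.02·(11.2896, -1.6928) = (1.185408, -0.389344)
Step 4: at (1.185408, -0.389344), ∇φ = (9.483264, -1.557376) → (1.185408, -0.389344) − 0.02·(9.483264, -1.557376) = (0.99574272, -0.35819648)
t = -0.35819648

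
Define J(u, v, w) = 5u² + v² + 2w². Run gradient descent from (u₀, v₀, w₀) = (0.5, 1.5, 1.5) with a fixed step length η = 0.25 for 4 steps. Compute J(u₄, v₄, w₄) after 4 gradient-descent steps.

∇J = (10u, 2v, 4w)
(u₁, v₁, w₁) = (0.5, 1.5, 1.5) − 0.25·(5, 3, 6) = (-0.75, 0.75, 0)
(u₂, v₂, w₂) = (-0.75, 0.75, 0) − 0.25·(-7.5, 1.5, 0) = (1.125, 0.375, 0)
(u₃, v₃, w₃) = (1.125, 0.375, 0) − 0.25·(11.25, 0.75, 0) = (-1.6875, 0.1875, 0)
(u₄, v₄, w₄) = (-1.6875, 0.1875, 0) − 0.25·(-16.875, 0.375, 0) = (2.53125, 0.09375, 0)
J(2.53125, 0.09375, 0) = 32.044921875

32.044921875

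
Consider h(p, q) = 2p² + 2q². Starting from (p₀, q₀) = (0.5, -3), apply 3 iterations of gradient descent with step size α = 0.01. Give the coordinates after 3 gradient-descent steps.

(0.442368, -2.654208)

∇h = (4p, 4q)
(p₁, q₁) = (0.5, -3) − 0.01·(2, -12) = (0.48, -2.88)
(p₂, q₂) = (0.48, -2.88) − 0.01·(1.92, -11.52) = (0.4608, -2.7648)
(p₃, q₃) = (0.4608, -2.7648) − 0.01·(1.8432, -11.0592) = (0.442368, -2.654208)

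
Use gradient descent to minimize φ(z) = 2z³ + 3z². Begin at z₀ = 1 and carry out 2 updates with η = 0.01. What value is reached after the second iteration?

0.780736

φ′(z) = 6z² + 6z
Step 1: φ′(1) = 12; z₁ = 1 − 0.01·12 = 0.88
Step 2: φ′(0.88) = 9.9264; z₂ = 0.88 − 0.01·9.9264 = 0.780736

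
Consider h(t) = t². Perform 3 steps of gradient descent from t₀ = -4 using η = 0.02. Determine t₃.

-3.538944

h′(t) = 2t
Step 1: h′(-4) = -8; t₁ = -4 − 0.02·(-8) = -3.84
Step 2: h′(-3.84) = -7.68; t₂ = -3.84 − 0.02·(-7.68) = -3.6864
Step 3: h′(-3.6864) = -7.3728; t₃ = -3.6864 − 0.02·(-7.3728) = -3.538944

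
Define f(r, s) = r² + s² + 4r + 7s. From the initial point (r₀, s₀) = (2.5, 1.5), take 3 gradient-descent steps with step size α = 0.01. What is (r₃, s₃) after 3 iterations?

∇f = (2r + 4, 2s + 7)
Step 1: at (2.5, 1.5), ∇f = (9, 10) → (2.5, 1.5) − 0.01·(9, 10) = (2.41, 1.4)
Step 2: at (2.41, 1.4), ∇f = (8.82, 9.8) → (2.41, 1.4) − 0.01·(8.82, 9.8) = (2.3218, 1.302)
Step 3: at (2.3218, 1.302), ∇f = (8.6436, 9.604) → (2.3218, 1.302) − 0.01·(8.6436, 9.604) = (2.235364, 1.20596)

(2.235364, 1.20596)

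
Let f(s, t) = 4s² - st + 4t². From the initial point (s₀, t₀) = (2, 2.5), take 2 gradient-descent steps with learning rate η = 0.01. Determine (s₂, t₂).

(1.739, 2.15305)

∇f = (8s - t, -s + 8t)
(s₁, t₁) = (2, 2.5) − 0.01·(13.5, 18) = (1.865, 2.32)
(s₂, t₂) = (1.865, 2.32) − 0.01·(12.6, 16.695) = (1.739, 2.15305)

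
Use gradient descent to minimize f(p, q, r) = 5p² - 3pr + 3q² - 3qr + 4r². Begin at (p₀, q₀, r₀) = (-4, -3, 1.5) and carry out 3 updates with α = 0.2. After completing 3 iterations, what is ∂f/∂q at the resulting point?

61.668

∇f = (10p - 3r, 6q - 3r, -3p - 3q + 8r)
(p₁, q₁, r₁) = (-4, -3, 1.5) − 0.2·(-44.5, -22.5, 33) = (4.9, 1.5, -5.1)
(p₂, q₂, r₂) = (4.9, 1.5, -5.1) − 0.2·(64.3, 24.3, -60) = (-7.96, -3.36, 6.9)
(p₃, q₃, r₃) = (-7.96, -3.36, 6.9) − 0.2·(-100.3, -40.86, 89.16) = (12.1, 4.812, -10.932)
∂f/∂q at (12.1, 4.812, -10.932) = 61.668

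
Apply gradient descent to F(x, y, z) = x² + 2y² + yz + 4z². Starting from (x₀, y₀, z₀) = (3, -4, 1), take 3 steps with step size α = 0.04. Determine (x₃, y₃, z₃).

(2.336064, -2.455552, 0.59648)

∇F = (2x, 4y + z, y + 8z)
(x₁, y₁, z₁) = (3, -4, 1) − 0.04·(6, -15, 4) = (2.76, -3.4, 0.84)
(x₂, y₂, z₂) = (2.76, -3.4, 0.84) − 0.04·(5.52, -12.76, 3.32) = (2.5392, -2.8896, 0.7072)
(x₃, y₃, z₃) = (2.5392, -2.8896, 0.7072) − 0.04·(5.0784, -10.8512, 2.768) = (2.336064, -2.455552, 0.59648)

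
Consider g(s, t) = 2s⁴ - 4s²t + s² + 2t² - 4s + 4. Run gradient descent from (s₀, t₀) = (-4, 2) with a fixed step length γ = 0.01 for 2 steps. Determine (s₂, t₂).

(0.7336, 2.472)

∇g = (8s³ - 8st + 2s - 4, -4s² + 4t)
Step 1: at (-4, 2), ∇g = (-460, -56) → (-4, 2) − 0.01·(-460, -56) = (0.6, 2.56)
Step 2: at (0.6, 2.56), ∇g = (-13.36, 8.8) → (0.6, 2.56) − 0.01·(-13.36, 8.8) = (0.7336, 2.472)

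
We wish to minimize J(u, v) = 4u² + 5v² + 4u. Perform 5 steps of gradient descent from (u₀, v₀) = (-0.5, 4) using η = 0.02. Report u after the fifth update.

-0.5

∇J = (8u + 4, 10v)
Step 1: at (-0.5, 4), ∇J = (0, 40) → (-0.5, 4) − 0.02·(0, 40) = (-0.5, 3.2)
Step 2: at (-0.5, 3.2), ∇J = (0, 32) → (-0.5, 3.2) − 0.02·(0, 32) = (-0.5, 2.56)
Step 3: at (-0.5, 2.56), ∇J = (0, 25.6) → (-0.5, 2.56) − 0.02·(0, 25.6) = (-0.5, 2.048)
Step 4: at (-0.5, 2.048), ∇J = (0, 20.48) → (-0.5, 2.048) − 0.02·(0, 20.48) = (-0.5, 1.6384)
Step 5: at (-0.5, 1.6384), ∇J = (0, 16.384) → (-0.5, 1.6384) − 0.02·(0, 16.384) = (-0.5, 1.31072)
u = -0.5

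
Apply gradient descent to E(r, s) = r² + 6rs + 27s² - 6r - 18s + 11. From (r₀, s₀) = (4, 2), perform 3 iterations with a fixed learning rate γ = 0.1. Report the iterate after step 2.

(8.32, 41.6)

∇E = (2r + 6s - 6, 6r + 54s - 18)
Step 1: at (4, 2), ∇E = (14, 114) → (4, 2) − 0.1·(14, 114) = (2.6, -9.4)
Step 2: at (2.6, -9.4), ∇E = (-57.2, -510) → (2.6, -9.4) − 0.1·(-57.2, -510) = (8.32, 41.6)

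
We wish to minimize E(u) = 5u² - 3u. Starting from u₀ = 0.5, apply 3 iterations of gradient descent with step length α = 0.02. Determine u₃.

E′(u) = 10u - 3
u₁ = 0.5 − 0.02·2 = 0.46
u₂ = 0.46 − 0.02·1.6 = 0.428
u₃ = 0.428 − 0.02·1.28 = 0.4024

0.4024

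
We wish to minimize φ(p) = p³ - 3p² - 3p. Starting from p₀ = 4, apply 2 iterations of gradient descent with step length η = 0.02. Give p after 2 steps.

3.300616

φ′(p) = 3p² - 6p - 3
p₁ = 4 − 0.02·21 = 3.58
p₂ = 3.58 − 0.02·13.9692 = 3.300616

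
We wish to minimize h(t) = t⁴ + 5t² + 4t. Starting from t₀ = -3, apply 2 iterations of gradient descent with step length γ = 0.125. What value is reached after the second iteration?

h′(t) = 4t³ + 10t + 4
Step 1: h′(-3) = -134; t₁ = -3 − 0.125·(-134) = 13.75
Step 2: h′(13.75) = 10539.9375; t₂ = 13.75 − 0.125·10539.9375 = -1303.7421875

-1303.7421875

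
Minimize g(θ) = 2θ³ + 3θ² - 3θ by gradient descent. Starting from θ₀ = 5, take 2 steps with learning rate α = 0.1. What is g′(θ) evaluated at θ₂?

61266.965496

g′(θ) = 6θ² + 6θ - 3
θ₁ = 5 − 0.1·177 = -12.7
θ₂ = -12.7 − 0.1·888.54 = -101.554
g′(θ) at (-101.554) = 61266.965496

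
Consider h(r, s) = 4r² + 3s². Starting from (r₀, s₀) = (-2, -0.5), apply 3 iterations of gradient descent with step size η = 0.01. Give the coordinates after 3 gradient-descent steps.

(-1.557376, -0.415292)

∇h = (8r, 6s)
(r₁, s₁) = (-2, -0.5) − 0.01·(-16, -3) = (-1.84, -0.47)
(r₂, s₂) = (-1.84, -0.47) − 0.01·(-14.72, -2.82) = (-1.6928, -0.4418)
(r₃, s₃) = (-1.6928, -0.4418) − 0.01·(-13.5424, -2.6508) = (-1.557376, -0.415292)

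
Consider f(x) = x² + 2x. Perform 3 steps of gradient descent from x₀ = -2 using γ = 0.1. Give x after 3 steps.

f′(x) = 2x + 2
x₁ = -2 − 0.1·(-2) = -1.8
x₂ = -1.8 − 0.1·(-1.6) = -1.64
x₃ = -1.64 − 0.1·(-1.28) = -1.512

-1.512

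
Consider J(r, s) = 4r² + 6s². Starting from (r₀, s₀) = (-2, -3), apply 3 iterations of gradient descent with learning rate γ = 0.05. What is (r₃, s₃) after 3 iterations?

∇J = (8r, 12s)
Step 1: at (-2, -3), ∇J = (-16, -36) → (-2, -3) − 0.05·(-16, -36) = (-1.2, -1.2)
Step 2: at (-1.2, -1.2), ∇J = (-9.6, -14.4) → (-1.2, -1.2) − 0.05·(-9.6, -14.4) = (-0.72, -0.48)
Step 3: at (-0.72, -0.48), ∇J = (-5.76, -5.76) → (-0.72, -0.48) − 0.05·(-5.76, -5.76) = (-0.432, -0.192)

(-0.432, -0.192)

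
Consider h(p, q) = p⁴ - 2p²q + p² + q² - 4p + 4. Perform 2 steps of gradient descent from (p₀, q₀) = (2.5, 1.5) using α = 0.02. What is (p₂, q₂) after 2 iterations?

(1.46912984, 1.716036)

∇h = (4p³ - 4pq + 2p - 4, -2p² + 2q)
Step 1: at (2.5, 1.5), ∇h = (48.5, -9.5) → (2.5, 1.5) − 0.02·(48.5, -9.5) = (1.53, 1.69)
Step 2: at (1.53, 1.69), ∇h = (3.043508, -1.3018) → (1.53, 1.69) − 0.02·(3.043508, -1.3018) = (1.46912984, 1.716036)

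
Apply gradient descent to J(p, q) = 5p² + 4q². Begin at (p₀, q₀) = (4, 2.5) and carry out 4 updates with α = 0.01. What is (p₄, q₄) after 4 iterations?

∇J = (10p, 8q)
Step 1: at (4, 2.5), ∇J = (40, 20) → (4, 2.5) − 0.01·(40, 20) = (3.6, 2.3)
Step 2: at (3.6, 2.3), ∇J = (36, 18.4) → (3.6, 2.3) − 0.01·(36, 18.4) = (3.24, 2.116)
Step 3: at (3.24, 2.116), ∇J = (32.4, 16.928) → (3.24, 2.116) − 0.01·(32.4, 16.928) = (2.916, 1.94672)
Step 4: at (2.916, 1.94672), ∇J = (29.16, 15.57376) → (2.916, 1.94672) − 0.01·(29.16, 15.57376) = (2.6244, 1.7909824)

(2.6244, 1.7909824)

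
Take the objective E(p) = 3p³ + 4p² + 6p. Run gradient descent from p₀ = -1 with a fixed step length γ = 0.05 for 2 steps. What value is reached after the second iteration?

E′(p) = 9p² + 8p + 6
p₁ = -1 − 0.05·7 = -1.35
p₂ = -1.35 − 0.05·11.6025 = -1.930125

-1.930125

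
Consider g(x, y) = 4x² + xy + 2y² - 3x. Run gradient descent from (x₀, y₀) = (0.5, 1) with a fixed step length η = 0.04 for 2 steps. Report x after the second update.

0.3728

∇g = (8x + y - 3, x + 4y)
(x₁, y₁) = (0.5, 1) − 0.04·(2, 4.5) = (0.42, 0.82)
(x₂, y₂) = (0.42, 0.82) − 0.04·(1.18, 3.7) = (0.3728, 0.672)
x = 0.3728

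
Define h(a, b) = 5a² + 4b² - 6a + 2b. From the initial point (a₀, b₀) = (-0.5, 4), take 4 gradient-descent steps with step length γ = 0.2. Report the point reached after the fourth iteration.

∇h = (10a - 6, 8b + 2)
Step 1: at (-0.5, 4), ∇h = (-11, 34) → (-0.5, 4) − 0.2·(-11, 34) = (1.7, -2.8)
Step 2: at (1.7, -2.8), ∇h = (11, -20.4) → (1.7, -2.8) − 0.2·(11, -20.4) = (-0.5, 1.28)
Step 3: at (-0.5, 1.28), ∇h = (-11, 12.24) → (-0.5, 1.28) − 0.2·(-11, 12.24) = (1.7, -1.168)
Step 4: at (1.7, -1.168), ∇h = (11, -7.344) → (1.7, -1.168) − 0.2·(11, -7.344) = (-0.5, 0.3008)

(-0.5, 0.3008)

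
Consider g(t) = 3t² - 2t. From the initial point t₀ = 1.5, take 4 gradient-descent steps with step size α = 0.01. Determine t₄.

1.24420712

g′(t) = 6t - 2
Step 1: g′(1.5) = 7; t₁ = 1.5 − 0.01·7 = 1.43
Step 2: g′(1.43) = 6.58; t₂ = 1.43 − 0.01·6.58 = 1.3642
Step 3: g′(1.3642) = 6.1852; t₃ = 1.3642 − 0.01·6.1852 = 1.302348
Step 4: g′(1.302348) = 5.814088; t₄ = 1.302348 − 0.01·5.814088 = 1.24420712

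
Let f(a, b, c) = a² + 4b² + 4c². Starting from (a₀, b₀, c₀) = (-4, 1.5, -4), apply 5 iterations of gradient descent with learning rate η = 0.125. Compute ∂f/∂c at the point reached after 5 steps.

0

∇f = (2a, 8b, 8c)
(a₁, b₁, c₁) = (-4, 1.5, -4) − 0.125·(-8, 12, -32) = (-3, 0, 0)
(a₂, b₂, c₂) = (-3, 0, 0) − 0.125·(-6, 0, 0) = (-2.25, 0, 0)
(a₃, b₃, c₃) = (-2.25, 0, 0) − 0.125·(-4.5, 0, 0) = (-1.6875, 0, 0)
(a₄, b₄, c₄) = (-1.6875, 0, 0) − 0.125·(-3.375, 0, 0) = (-1.265625, 0, 0)
(a₅, b₅, c₅) = (-1.265625, 0, 0) − 0.125·(-2.53125, 0, 0) = (-0.94921875, 0, 0)
∂f/∂c at (-0.94921875, 0, 0) = 0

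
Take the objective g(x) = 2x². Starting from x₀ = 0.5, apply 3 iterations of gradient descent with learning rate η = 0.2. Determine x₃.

0.004

g′(x) = 4x
x₁ = 0.5 − 0.2·2 = 0.1
x₂ = 0.1 − 0.2·0.4 = 0.02
x₃ = 0.02 − 0.2·0.08 = 0.004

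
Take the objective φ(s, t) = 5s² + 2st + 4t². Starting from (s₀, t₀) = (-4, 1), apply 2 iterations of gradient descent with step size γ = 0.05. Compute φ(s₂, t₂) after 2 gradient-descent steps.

∇φ = (10s + 2t, 2s + 8t)
Step 1: at (-4, 1), ∇φ = (-38, 0) → (-4, 1) − 0.05·(-38, 0) = (-2.1, 1)
Step 2: at (-2.1, 1), ∇φ = (-19, 3.8) → (-2.1, 1) − 0.05·(-19, 3.8) = (-1.15, 0.81)
φ(-1.15, 0.81) = 7.3739

7.3739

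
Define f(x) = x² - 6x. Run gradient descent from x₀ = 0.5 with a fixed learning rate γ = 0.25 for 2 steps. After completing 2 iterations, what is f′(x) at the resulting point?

-1.25

f′(x) = 2x - 6
x₁ = 0.5 − 0.25·(-5) = 1.75
x₂ = 1.75 − 0.25·(-2.5) = 2.375
f′(x) at (2.375) = -1.25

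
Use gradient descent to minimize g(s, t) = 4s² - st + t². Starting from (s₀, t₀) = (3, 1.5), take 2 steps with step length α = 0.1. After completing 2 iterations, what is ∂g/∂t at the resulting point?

2.25

∇g = (8s - t, -s + 2t)
Step 1: at (3, 1.5), ∇g = (22.5, 0) → (3, 1.5) − 0.1·(22.5, 0) = (0.75, 1.5)
Step 2: at (0.75, 1.5), ∇g = (4.5, 2.25) → (0.75, 1.5) − 0.1·(4.5, 2.25) = (0.3, 1.275)
∂g/∂t at (0.3, 1.275) = 2.25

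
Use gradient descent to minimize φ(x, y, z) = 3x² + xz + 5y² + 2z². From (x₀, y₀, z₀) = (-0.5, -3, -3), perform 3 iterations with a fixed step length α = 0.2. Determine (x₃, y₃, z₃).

∇φ = (6x + z, 10y, x + 4z)
(x₁, y₁, z₁) = (-0.5, -3, -3) − 0.2·(-6, -30, -12.5) = (0.7, 3, -0.5)
(x₂, y₂, z₂) = (0.7, 3, -0.5) − 0.2·(3.7, 30, -1.3) = (-0.04, -3, -0.24)
(x₃, y₃, z₃) = (-0.04, -3, -0.24) − 0.2·(-0.48, -30, -1) = (0.056, 3, -0.04)

(0.056, 3, -0.04)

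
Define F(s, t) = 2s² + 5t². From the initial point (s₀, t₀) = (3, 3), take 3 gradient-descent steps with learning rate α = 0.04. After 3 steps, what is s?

1.778112

∇F = (4s, 10t)
(s₁, t₁) = (3, 3) − 0.04·(12, 30) = (2.52, 1.8)
(s₂, t₂) = (2.52, 1.8) − 0.04·(10.08, 18) = (2.1168, 1.08)
(s₃, t₃) = (2.1168, 1.08) − 0.04·(8.4672, 10.8) = (1.778112, 0.648)
s = 1.778112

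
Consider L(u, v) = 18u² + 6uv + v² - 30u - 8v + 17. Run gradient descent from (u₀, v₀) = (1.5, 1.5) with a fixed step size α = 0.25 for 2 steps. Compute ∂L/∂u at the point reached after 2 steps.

∇L = (36u + 6v - 30, 6u + 2v - 8)
Step 1: at (1.5, 1.5), ∇L = (33, 4) → (1.5, 1.5) − 0.25·(33, 4) = (-6.75, 0.5)
Step 2: at (-6.75, 0.5), ∇L = (-270, -47.5) → (-6.75, 0.5) − 0.25·(-270, -47.5) = (60.75, 12.375)
∂L/∂u at (60.75, 12.375) = 2231.25

2231.25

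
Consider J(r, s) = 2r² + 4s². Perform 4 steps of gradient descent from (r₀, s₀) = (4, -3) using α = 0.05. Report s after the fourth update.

-0.3888

∇J = (4r, 8s)
(r₁, s₁) = (4, -3) − 0.05·(16, -24) = (3.2, -1.8)
(r₂, s₂) = (3.2, -1.8) − 0.05·(12.8, -14.4) = (2.56, -1.08)
(r₃, s₃) = (2.56, -1.08) − 0.05·(10.24, -8.64) = (2.048, -0.648)
(r₄, s₄) = (2.048, -0.648) − 0.05·(8.192, -5.184) = (1.6384, -0.3888)
s = -0.3888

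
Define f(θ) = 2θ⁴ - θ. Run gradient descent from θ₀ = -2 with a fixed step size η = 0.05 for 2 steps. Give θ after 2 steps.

0.51875

f′(θ) = 8θ³ - 1
θ₁ = -2 − 0.05·(-65) = 1.25
θ₂ = 1.25 − 0.05·14.625 = 0.51875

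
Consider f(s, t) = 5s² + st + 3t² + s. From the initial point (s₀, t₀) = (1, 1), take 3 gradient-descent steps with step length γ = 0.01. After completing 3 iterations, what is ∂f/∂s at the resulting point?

∇f = (10s + t + 1, s + 6t)
Step 1: at (1, 1), ∇f = (12, 7) → (1, 1) − 0.01·(12, 7) = (0.88, 0.93)
Step 2: at (0.88, 0.93), ∇f = (10.73, 6.46) → (0.88, 0.93) − 0.01·(10.73, 6.46) = (0.7727, 0.8654)
Step 3: at (0.7727, 0.8654), ∇f = (9.5924, 5.9651) → (0.7727, 0.8654) − 0.01·(9.5924, 5.9651) = (0.676776, 0.805749)
∂f/∂s at (0.676776, 0.805749) = 8.573509

8.573509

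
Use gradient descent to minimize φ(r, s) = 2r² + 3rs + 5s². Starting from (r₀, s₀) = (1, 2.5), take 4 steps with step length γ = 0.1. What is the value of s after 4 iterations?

∇φ = (4r + 3s, 3r + 10s)
Step 1: at (1, 2.5), ∇φ = (11.5, 28) → (1, 2.5) − 0.1·(11.5, 28) = (-0.15, -0.3)
Step 2: at (-0.15, -0.3), ∇φ = (-1.5, -3.45) → (-0.15, -0.3) − 0.1·(-1.5, -3.45) = (0, 0.045)
Step 3: at (0, 0.045), ∇φ = (0.135, 0.45) → (0, 0.045) − 0.1·(0.135, 0.45) = (-0.0135, 0)
Step 4: at (-0.0135, 0), ∇φ = (-0.054, -0.0405) → (-0.0135, 0) − 0.1·(-0.054, -0.0405) = (-0.0081, 0.00405)
s = 0.00405

0.00405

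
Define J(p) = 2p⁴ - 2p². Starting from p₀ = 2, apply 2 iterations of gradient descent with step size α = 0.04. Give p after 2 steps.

-0.27397632

J′(p) = 8p³ - 4p
p₁ = 2 − 0.04·56 = -0.24
p₂ = -0.24 − 0.04·0.849408 = -0.27397632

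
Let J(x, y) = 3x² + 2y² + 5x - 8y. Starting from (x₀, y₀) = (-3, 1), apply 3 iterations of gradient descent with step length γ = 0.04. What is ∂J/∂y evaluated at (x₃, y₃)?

-2.370816

∇J = (6x + 5, 4y - 8)
Step 1: at (-3, 1), ∇J = (-13, -4) → (-3, 1) − 0.04·(-13, -4) = (-2.48, 1.16)
Step 2: at (-2.48, 1.16), ∇J = (-9.88, -3.36) → (-2.48, 1.16) − 0.04·(-9.88, -3.36) = (-2.0848, 1.2944)
Step 3: at (-2.0848, 1.2944), ∇J = (-7.5088, -2.8224) → (-2.0848, 1.2944) − 0.04·(-7.5088, -2.8224) = (-1.784448, 1.407296)
∂J/∂y at (-1.784448, 1.407296) = -2.370816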